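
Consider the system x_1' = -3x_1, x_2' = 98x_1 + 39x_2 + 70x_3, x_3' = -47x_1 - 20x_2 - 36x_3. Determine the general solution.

x_1(t) = K_1e^(-3t), x_2(t) = -4K_1e^(-3t) - 2K_2e^(4t) - 7K_3e^(-t), x_3(t) = K_1e^(-3t) + K_2e^(4t) + 4K_3e^(-t)

Coefficient matrix A = [[-3, 0, 0], [98, 39, 70], [-47, -20, -36]].
det(A - λI) = 0 gives eigenvalues λ = -3, 4, -1.
For λ=-3: eigenvector (1,-4,1).
For λ=4: eigenvector (0,-2,1).
For λ=-1: eigenvector (0,-7,4).
General solution: K_1e^(-3t)(1,-4,1) + K_2e^(4t)(0,-2,1) + K_3e^(-t)(0,-7,4).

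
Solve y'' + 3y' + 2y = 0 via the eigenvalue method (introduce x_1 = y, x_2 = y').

Let x_1 = y, x_2 = y'. Then x_1' = x_2 and x_2' = -2x_1 - 3x_2.
A = [[0,1],[-2,-3]]; det(A-λI) = λ^2 + 3λ + 2.
Eigenvalues λ = -2, -1 with eigenvectors (1,-2), (1,-1).

y(t) = C_1e^(-2t) + C_2e^(-t)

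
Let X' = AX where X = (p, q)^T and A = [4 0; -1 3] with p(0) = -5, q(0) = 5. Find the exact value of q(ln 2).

80

A = [[4,0],[-1,3]]; eigenvalues λ = 4, 3.
Eigenvectors: (-1,1) for λ=4, (0,-1) for λ=3.
From the initial condition, c_1 = 5, c_2 = 0.
q(ln 2) = (5)(2^4)(1) + (0)(2^3)(-1) = 80.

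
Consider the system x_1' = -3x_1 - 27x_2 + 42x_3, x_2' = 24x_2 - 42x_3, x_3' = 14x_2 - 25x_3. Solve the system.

Coefficient matrix A = [[-3, -27, 42], [0, 24, -42], [0, 14, -25]].
det(A - λI) = 0 gives eigenvalues λ = -3, -4, 3.
For λ=-3: eigenvector (1,0,0).
For λ=-4: eigenvector (3,-3,-2).
For λ=3: eigenvector (-2,2,1).
General solution: C_1e^(-3t)(1,0,0) + C_2e^(-4t)(3,-3,-2) + C_3e^(3t)(-2,2,1).

x_1(t) = C_1e^(-3t) + 3C_2e^(-4t) - 2C_3e^(3t), x_2(t) = -3C_2e^(-4t) + 2C_3e^(3t), x_3(t) = -2C_2e^(-4t) + C_3e^(3t)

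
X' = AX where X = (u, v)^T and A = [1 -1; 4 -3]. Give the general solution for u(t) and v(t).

u(t) = K_1e^(-t) + K_2te^(-t) + K_2e^(-t), v(t) = 2K_1e^(-t) + 2K_2te^(-t) + K_2e^(-t)

Coefficient matrix A = [[1, -1], [4, -3]].
Characteristic polynomial det(A - λI) = λ^2 + 2λ + 1 = 0.
Single eigenvalue λ = -1 with algebraic multiplicity 2.
Eigenvector v = (1,2); generalized eigenvector w with (A-λI)w=v is (1,1).
General solution: e^(-t)[K_1·v + K_2·(t·v + w)].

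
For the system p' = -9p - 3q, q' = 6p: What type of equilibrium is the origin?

stable node

A = [[-9,-3],[6,0]]; det(A-λI) = λ^2 + 9λ + 18.
λ = -3, -6: both negative.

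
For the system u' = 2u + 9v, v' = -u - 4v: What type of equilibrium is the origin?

A = [[2,9],[-1,-4]]; det(A-λI) = λ^2 + 2λ + 1.
repeated λ = -1 with a single eigenvector.

stable improper node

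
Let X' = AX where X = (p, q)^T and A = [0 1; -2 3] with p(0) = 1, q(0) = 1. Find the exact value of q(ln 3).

3

A = [[0,1],[-2,3]]; eigenvalues λ = 2, 1.
Eigenvectors: (1,2) for λ=2, (1,1) for λ=1.
From the initial condition, c_1 = 0, c_2 = 1.
q(ln 3) = (0)(3^2)(2) + (1)(3^1)(1) = 3.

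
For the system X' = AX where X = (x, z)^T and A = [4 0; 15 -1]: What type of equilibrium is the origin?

A = [[4,0],[15,-1]]; det(A-λI) = λ^2 - 3λ - 4.
λ = 4, -1: opposite signs.

saddle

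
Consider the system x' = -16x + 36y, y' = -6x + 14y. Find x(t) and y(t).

Coefficient matrix A = [[-16, 36], [-6, 14]].
Characteristic polynomial det(A - λI) = λ^2 + 2λ - 8 = 0.
Eigenvalues λ = 2, -4.
For λ=2: (A-λI) row 1 is [-18, 36], so an eigenvector is (-2, -1).
For λ=-4: (A-λI) row 1 is [-12, 36], so an eigenvector is (3, 1).
General solution: C_1e^(2t)(-2,-1) + C_2e^(-4t)(3,1).

x(t) = -2C_1e^(2t) + 3C_2e^(-4t), y(t) = -C_1e^(2t) + C_2e^(-4t)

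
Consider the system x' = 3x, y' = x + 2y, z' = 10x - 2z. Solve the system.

x(t) = K_1e^(3t), y(t) = K_1e^(3t) + K_2e^(2t), z(t) = 2K_1e^(3t) + K_3e^(-2t)

Coefficient matrix A = [[3, 0, 0], [1, 2, 0], [10, 0, -2]].
det(A - λI) = 0 gives eigenvalues λ = 3, 2, -2.
For λ=3: eigenvector (1,1,2).
For λ=2: eigenvector (0,1,0).
For λ=-2: eigenvector (0,0,1).
General solution: K_1e^(3t)(1,1,2) + K_2e^(2t)(0,1,0) + K_3e^(-2t)(0,0,1).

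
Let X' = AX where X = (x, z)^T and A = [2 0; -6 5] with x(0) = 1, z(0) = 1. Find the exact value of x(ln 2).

4

A = [[2,0],[-6,5]]; eigenvalues λ = 2, 5.
Eigenvectors: (1,2) for λ=2, (0,-1) for λ=5.
From the initial condition, c_1 = 1, c_2 = 1.
x(ln 2) = (1)(2^2)(1) + (1)(2^5)(0) = 4.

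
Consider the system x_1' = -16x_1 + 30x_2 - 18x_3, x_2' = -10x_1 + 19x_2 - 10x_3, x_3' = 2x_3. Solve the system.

Coefficient matrix A = [[-16, 30, -18], [-10, 19, -10], [0, 0, 2]].
det(A - λI) = 0 gives eigenvalues λ = -1, 4, 2.
For λ=-1: eigenvector (2,1,0).
For λ=4: eigenvector (-3,-2,0).
For λ=2: eigenvector (-1,0,1).
General solution: C_1e^(-t)(2,1,0) + C_2e^(4t)(-3,-2,0) + C_3e^(2t)(-1,0,1).

x_1(t) = 2C_1e^(-t) - 3C_2e^(4t) - C_3e^(2t), x_2(t) = C_1e^(-t) - 2C_2e^(4t), x_3(t) = C_3e^(2t)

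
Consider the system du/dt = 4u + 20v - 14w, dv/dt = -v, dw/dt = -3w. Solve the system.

u(t) = K_1e^(4t) - 4K_2e^(-t) + 2K_3e^(-3t), v(t) = K_2e^(-t), w(t) = K_3e^(-3t)

Coefficient matrix A = [[4, 20, -14], [0, -1, 0], [0, 0, -3]].
det(A - λI) = 0 gives eigenvalues λ = 4, -1, -3.
For λ=4: eigenvector (1,0,0).
For λ=-1: eigenvector (-4,1,0).
For λ=-3: eigenvector (2,0,1).
General solution: K_1e^(4t)(1,0,0) + K_2e^(-t)(-4,1,0) + K_3e^(-3t)(2,0,1).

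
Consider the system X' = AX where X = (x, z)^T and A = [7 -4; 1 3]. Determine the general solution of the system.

x(t) = 2K_1e^(5t) + 2K_2te^(5t) + 3K_2e^(5t), z(t) = K_1e^(5t) + K_2te^(5t) + K_2e^(5t)

Coefficient matrix A = [[7, -4], [1, 3]].
Characteristic polynomial det(A - λI) = λ^2 - 10λ + 25 = 0.
Single eigenvalue λ = 5 with algebraic multiplicity 2.
Eigenvector v = (2,1); generalized eigenvector w with (A-λI)w=v is (3,1).
General solution: e^(5t)[K_1·v + K_2·(t·v + w)].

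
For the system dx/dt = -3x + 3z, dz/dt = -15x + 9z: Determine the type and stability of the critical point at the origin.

unstable spiral

A = [[-3,3],[-15,9]]; det(A-λI) = λ^2 - 6λ + 18.
λ = 3 ± 3i: positive real part.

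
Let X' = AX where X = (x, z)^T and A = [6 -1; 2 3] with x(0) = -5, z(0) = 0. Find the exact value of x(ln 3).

-2025

A = [[6,-1],[2,3]]; eigenvalues λ = 5, 4.
Eigenvectors: (1,1) for λ=5, (1,2) for λ=4.
From the initial condition, c_1 = -10, c_2 = 5.
x(ln 3) = (-10)(3^5)(1) + (5)(3^4)(1) = -2025.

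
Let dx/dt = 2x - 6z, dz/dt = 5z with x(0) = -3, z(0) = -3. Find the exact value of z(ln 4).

A = [[2,-6],[0,5]]; eigenvalues λ = 2, 5.
Eigenvectors: (-1,0) for λ=2, (-2,1) for λ=5.
From the initial condition, c_1 = 9, c_2 = -3.
z(ln 4) = (9)(4^2)(0) + (-3)(4^5)(1) = -3072.

-3072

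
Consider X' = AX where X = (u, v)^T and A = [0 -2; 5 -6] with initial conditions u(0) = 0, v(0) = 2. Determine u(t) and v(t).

u(t) = -4e^(-3t)sin(t), v(t) = -6e^(-3t)sin(t) + 2e^(-3t)cos(t)

Coefficient matrix A = [[0, -2], [5, -6]].
Characteristic polynomial det(A - λI) = λ^2 + 6λ + 10 = 0.
Eigenvalues λ = -3 ± i (complex conjugate pair).
For λ=-3+i: an eigenvector is (1,2) - i(-1,-1) = (1 + i, 2 + i).
A real fundamental pair from Re and Im of e^((-3+i)t)v: X_1 = e^(-3t)(cos(t)·(1,2) + sin(t)·(-1,-1)), X_2 = e^(-3t)(sin(t)·(1,2) - cos(t)·(-1,-1)).
General solution: K_1X_1 + K_2X_2.
Applying u(0)=0, v(0)=2 gives K_1=2, K_2=-2.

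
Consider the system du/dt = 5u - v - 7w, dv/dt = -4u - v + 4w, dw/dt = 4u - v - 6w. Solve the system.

Coefficient matrix A = [[5, -1, -7], [-4, -1, 4], [4, -1, -6]].
det(A - λI) = 0 gives eigenvalues λ = -1, 1, -2.
For λ=-1: eigenvector (-1,1,-1).
For λ=1: eigenvector (3,-2,2).
For λ=-2: eigenvector (1,0,1).
General solution: K_1e^(-t)(-1,1,-1) + K_2e^(t)(3,-2,2) + K_3e^(-2t)(1,0,1).

u(t) = -K_1e^(-t) + 3K_2e^(t) + K_3e^(-2t), v(t) = K_1e^(-t) - 2K_2e^(t), w(t) = -K_1e^(-t) + 2K_2e^(t) + K_3e^(-2t)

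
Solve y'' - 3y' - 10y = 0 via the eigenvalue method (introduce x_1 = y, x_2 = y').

y(t) = K_1e^(5t) + K_2e^(-2t)

Let x_1 = y, x_2 = y'. Then x_1' = x_2 and x_2' = 10x_1 + 3x_2.
A = [[0,1],[10,3]]; det(A-λI) = λ^2 - 3λ - 10.
Eigenvalues λ = 5, -2 with eigenvectors (1,5), (1,-2).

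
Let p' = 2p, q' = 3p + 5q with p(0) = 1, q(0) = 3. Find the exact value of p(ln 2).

A = [[2,0],[3,5]]; eigenvalues λ = 5, 2.
Eigenvectors: (0,1) for λ=5, (1,-1) for λ=2.
From the initial condition, c_1 = 4, c_2 = 1.
p(ln 2) = (4)(2^5)(0) + (1)(2^2)(1) = 4.

4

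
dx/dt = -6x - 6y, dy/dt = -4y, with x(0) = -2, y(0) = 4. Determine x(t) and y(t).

x(t) = -12e^(-4t) + 10e^(-6t), y(t) = 4e^(-4t)

Coefficient matrix A = [[-6, -6], [0, -4]].
Characteristic polynomial det(A - λI) = λ^2 + 10λ + 24 = 0.
Eigenvalues λ = -6, -4.
For λ=-6: (A-λI) row 1 is [0, -6], so an eigenvector is (-1, 0).
For λ=-4: (A-λI) row 1 is [-2, -6], so an eigenvector is (3, -1).
General solution: K_1e^(-6t)(-1,0) + K_2e^(-4t)(3,-1).
Applying x(0)=-2, y(0)=4 gives K_1=-10, K_2=-4.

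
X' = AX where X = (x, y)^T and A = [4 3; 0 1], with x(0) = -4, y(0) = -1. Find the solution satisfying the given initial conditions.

x(t) = -5e^(4t) + e^(t), y(t) = -e^(t)

Coefficient matrix A = [[4, 3], [0, 1]].
Characteristic polynomial det(A - λI) = λ^2 - 5λ + 4 = 0.
Eigenvalues λ = 1, 4.
For λ=1: (A-λI) row 1 is [3, 3], so an eigenvector is (-1, 1).
For λ=4: (A-λI) row 1 is [0, 3], so an eigenvector is (1, 0).
General solution: C_1e^(t)(-1,1) + C_2e^(4t)(1,0).
Applying x(0)=-4, y(0)=-1 gives C_1=-1, C_2=-5.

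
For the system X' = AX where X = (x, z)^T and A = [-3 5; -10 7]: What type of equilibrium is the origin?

A = [[-3,5],[-10,7]]; det(A-λI) = λ^2 - 4λ + 29.
λ = 2 ± 5i: positive real part.

unstable spiral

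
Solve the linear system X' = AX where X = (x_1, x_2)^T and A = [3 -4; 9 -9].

x_1(t) = -2c_1e^(-3t) - 2c_2te^(-3t) + c_2e^(-3t), x_2(t) = -3c_1e^(-3t) - 3c_2te^(-3t) + 2c_2e^(-3t)

Coefficient matrix A = [[3, -4], [9, -9]].
Characteristic polynomial det(A - λI) = λ^2 + 6λ + 9 = 0.
Single eigenvalue λ = -3 with algebraic multiplicity 2.
Eigenvector v = (-2,-3); generalized eigenvector w with (A-λI)w=v is (1,2).
General solution: e^(-3t)[c_1·v + c_2·(t·v + w)].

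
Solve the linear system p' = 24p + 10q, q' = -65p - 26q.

Coefficient matrix A = [[24, 10], [-65, -26]].
Characteristic polynomial det(A - λI) = λ^2 + 2λ + 26 = 0.
Eigenvalues λ = -1 ± 5i (complex conjugate pair).
For λ=-1+5i: an eigenvector is (1,-3) - i(-1,2) = (1 + i, -3 - 2i).
A real fundamental pair from Re and Im of e^((-1+5i)t)v: X_1 = e^(-t)(cos(5t)·(1,-3) + sin(5t)·(-1,2)), X_2 = e^(-t)(sin(5t)·(1,-3) - cos(5t)·(-1,2)).
General solution: K_1X_1 + K_2X_2.

p(t) = -K_1e^(-t)sin(5t) + K_1e^(-t)cos(5t) + K_2e^(-t)sin(5t) + K_2e^(-t)cos(5t), q(t) = 2K_1e^(-t)sin(5t) - 3K_1e^(-t)cos(5t) - 3K_2e^(-t)sin(5t) - 2K_2e^(-t)cos(5t)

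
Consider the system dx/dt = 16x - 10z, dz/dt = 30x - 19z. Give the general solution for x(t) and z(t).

x(t) = -K_1e^(-4t) + 2K_2e^(t), z(t) = -2K_1e^(-4t) + 3K_2e^(t)

Coefficient matrix A = [[16, -10], [30, -19]].
Characteristic polynomial det(A - λI) = λ^2 + 3λ - 4 = 0.
Eigenvalues λ = -4, 1.
For λ=-4: (A-λI) row 1 is [20, -10], so an eigenvector is (-1, -2).
For λ=1: (A-λI) row 1 is [15, -10], so an eigenvector is (2, 3).
General solution: K_1e^(-4t)(-1,-2) + K_2e^(t)(2,3).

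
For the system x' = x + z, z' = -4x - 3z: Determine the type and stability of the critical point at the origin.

A = [[1,1],[-4,-3]]; det(A-λI) = λ^2 + 2λ + 1.
repeated λ = -1 with a single eigenvector.

stable improper node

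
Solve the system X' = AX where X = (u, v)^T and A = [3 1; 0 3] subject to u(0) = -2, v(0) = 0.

Coefficient matrix A = [[3, 1], [0, 3]].
Characteristic polynomial det(A - λI) = λ^2 - 6λ + 9 = 0.
Single eigenvalue λ = 3 with algebraic multiplicity 2.
Eigenvector v = (1,0); generalized eigenvector w with (A-λI)w=v is (2,1).
General solution: e^(3t)[K_1·v + K_2·(t·v + w)].
Applying u(0)=-2, v(0)=0 gives K_1=-2, K_2=0.

u(t) = -2e^(3t), v(t) = 0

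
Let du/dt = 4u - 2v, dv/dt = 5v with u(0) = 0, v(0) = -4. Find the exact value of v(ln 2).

-128

A = [[4,-2],[0,5]]; eigenvalues λ = 4, 5.
Eigenvectors: (1,0) for λ=4, (2,-1) for λ=5.
From the initial condition, c_1 = -8, c_2 = 4.
v(ln 2) = (-8)(2^4)(0) + (4)(2^5)(-1) = -128.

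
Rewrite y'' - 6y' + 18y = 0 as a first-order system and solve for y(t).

y(t) = C_1e^(3t)cos(3t) + C_2e^(3t)sin(3t)

Let x_1 = y, x_2 = y'. Then x_1' = x_2 and x_2' = -18x_1 + 6x_2.
A = [[0,1],[-18,6]]; det(A-λI) = λ^2 - 6λ + 18.
Eigenvalues λ = 3 ± 3i.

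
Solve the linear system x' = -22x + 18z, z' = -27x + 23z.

Coefficient matrix A = [[-22, 18], [-27, 23]].
Characteristic polynomial det(A - λI) = λ^2 - λ - 20 = 0.
Eigenvalues λ = -4, 5.
For λ=-4: (A-λI) row 1 is [-18, 18], so an eigenvector is (1, 1).
For λ=5: (A-λI) row 1 is [-27, 18], so an eigenvector is (2, 3).
General solution: C_1e^(-4t)(1,1) + C_2e^(5t)(2,3).

x(t) = C_1e^(-4t) + 2C_2e^(5t), z(t) = C_1e^(-4t) + 3C_2e^(5t)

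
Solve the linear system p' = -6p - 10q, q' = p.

Coefficient matrix A = [[-6, -10], [1, 0]].
Characteristic polynomial det(A - λI) = λ^2 + 6λ + 10 = 0.
Eigenvalues λ = -3 ± i (complex conjugate pair).
For λ=-3+i: an eigenvector is (3,-1) - i(1,0) = (3 - i, -1).
A real fundamental pair from Re and Im of e^((-3+i)t)v: X_1 = e^(-3t)(cos(t)·(3,-1) + sin(t)·(1,0)), X_2 = e^(-3t)(sin(t)·(3,-1) - cos(t)·(1,0)).
General solution: C_1X_1 + C_2X_2.

p(t) = C_1e^(-3t)sin(t) + 3C_1e^(-3t)cos(t) + 3C_2e^(-3t)sin(t) - C_2e^(-3t)cos(t), q(t) = -C_1e^(-3t)cos(t) - C_2e^(-3t)sin(t)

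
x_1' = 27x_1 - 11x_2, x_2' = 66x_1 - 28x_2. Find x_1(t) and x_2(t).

Coefficient matrix A = [[27, -11], [66, -28]].
Characteristic polynomial det(A - λI) = λ^2 + λ - 30 = 0.
Eigenvalues λ = 5, -6.
For λ=5: (A-λI) row 1 is [22, -11], so an eigenvector is (-1, -2).
For λ=-6: (A-λI) row 1 is [33, -11], so an eigenvector is (-1, -3).
General solution: K_1e^(5t)(-1,-2) + K_2e^(-6t)(-1,-3).

x_1(t) = -K_1e^(5t) - K_2e^(-6t), x_2(t) = -2K_1e^(5t) - 3K_2e^(-6t)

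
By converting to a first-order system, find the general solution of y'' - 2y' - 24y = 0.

Let x_1 = y, x_2 = y'. Then x_1' = x_2 and x_2' = 24x_1 + 2x_2.
A = [[0,1],[24,2]]; det(A-λI) = λ^2 - 2λ - 24.
Eigenvalues λ = -4, 6 with eigenvectors (1,-4), (1,6).

y(t) = K_1e^(-4t) + K_2e^(6t)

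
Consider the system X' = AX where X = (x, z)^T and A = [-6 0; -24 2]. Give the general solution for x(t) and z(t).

Coefficient matrix A = [[-6, 0], [-24, 2]].
Characteristic polynomial det(A - λI) = λ^2 + 4λ - 12 = 0.
Eigenvalues λ = -6, 2.
For λ=-6: (A-λI) row 2 is [-24, 8], so an eigenvector is (1, 3).
For λ=2: (A-λI) row 1 is [-8, 0], so an eigenvector is (0, -1).
General solution: K_1e^(-6t)(1,3) + K_2e^(2t)(0,-1).

x(t) = K_1e^(-6t), z(t) = 3K_1e^(-6t) - K_2e^(2t)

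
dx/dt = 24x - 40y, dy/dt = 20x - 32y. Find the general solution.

Coefficient matrix A = [[24, -40], [20, -32]].
Characteristic polynomial det(A - λI) = λ^2 + 8λ + 32 = 0.
Eigenvalues λ = -4 ± 4i (complex conjugate pair).
For λ=-4+4i: an eigenvector is (-3,-2) - i(-1,-1) = (-3 + i, -2 + i).
A real fundamental pair from Re and Im of e^((-4+4i)t)v: X_1 = e^(-4t)(cos(4t)·(-3,-2) + sin(4t)·(-1,-1)), X_2 = e^(-4t)(sin(4t)·(-3,-2) - cos(4t)·(-1,-1)).
General solution: C_1X_1 + C_2X_2.

x(t) = -C_1e^(-4t)sin(4t) - 3C_1e^(-4t)cos(4t) - 3C_2e^(-4t)sin(4t) + C_2e^(-4t)cos(4t), y(t) = -C_1e^(-4t)sin(4t) - 2C_1e^(-4t)cos(4t) - 2C_2e^(-4t)sin(4t) + C_2e^(-4t)cos(4t)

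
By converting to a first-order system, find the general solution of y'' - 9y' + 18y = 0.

Let x_1 = y, x_2 = y'. Then x_1' = x_2 and x_2' = -18x_1 + 9x_2.
A = [[0,1],[-18,9]]; det(A-λI) = λ^2 - 9λ + 18.
Eigenvalues λ = 6, 3 with eigenvectors (1,6), (1,3).

y(t) = C_1e^(6t) + C_2e^(3t)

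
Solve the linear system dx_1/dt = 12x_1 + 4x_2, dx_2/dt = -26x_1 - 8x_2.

Coefficient matrix A = [[12, 4], [-26, -8]].
Characteristic polynomial det(A - λI) = λ^2 - 4λ + 8 = 0.
Eigenvalues λ = 2 ± 2i (complex conjugate pair).
For λ=2+2i: an eigenvector is (1,-3) - i(-1,2) = (1 + i, -3 - 2i).
A real fundamental pair from Re and Im of e^((2+2i)t)v: X_1 = e^(2t)(cos(2t)·(1,-3) + sin(2t)·(-1,2)), X_2 = e^(2t)(sin(2t)·(1,-3) - cos(2t)·(-1,2)).
General solution: C_1X_1 + C_2X_2.

x_1(t) = -C_1e^(2t)sin(2t) + C_1e^(2t)cos(2t) + C_2e^(2t)sin(2t) + C_2e^(2t)cos(2t), x_2(t) = 2C_1e^(2t)sin(2t) - 3C_1e^(2t)cos(2t) - 3C_2e^(2t)sin(2t) - 2C_2e^(2t)cos(2t)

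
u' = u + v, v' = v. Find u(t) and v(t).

Coefficient matrix A = [[1, 1], [0, 1]].
Characteristic polynomial det(A - λI) = λ^2 - 2λ + 1 = 0.
Single eigenvalue λ = 1 with algebraic multiplicity 2.
Eigenvector v = (1,0); generalized eigenvector w with (A-λI)w=v is (2,1).
General solution: e^(t)[K_1·v + K_2·(t·v + w)].

u(t) = K_1e^(t) + K_2te^(t) + 2K_2e^(t), v(t) = K_2e^(t)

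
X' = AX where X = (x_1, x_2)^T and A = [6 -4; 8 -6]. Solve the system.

x_1(t) = -C_1e^(2t) + C_2e^(-2t), x_2(t) = -C_1e^(2t) + 2C_2e^(-2t)

Coefficient matrix A = [[6, -4], [8, -6]].
Characteristic polynomial det(A - λI) = λ^2 - 4 = 0.
Eigenvalues λ = 2, -2.
For λ=2: (A-λI) row 1 is [4, -4], so an eigenvector is (-1, -1).
For λ=-2: (A-λI) row 1 is [8, -4], so an eigenvector is (1, 2).
General solution: C_1e^(2t)(-1,-1) + C_2e^(-2t)(1,2).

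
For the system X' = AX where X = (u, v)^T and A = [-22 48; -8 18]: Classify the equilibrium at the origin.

saddle

A = [[-22,48],[-8,18]]; det(A-λI) = λ^2 + 4λ - 12.
λ = -6, 2: opposite signs.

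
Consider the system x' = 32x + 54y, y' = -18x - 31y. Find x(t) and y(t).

x(t) = 2K_1e^(5t) + 3K_2e^(-4t), y(t) = -K_1e^(5t) - 2K_2e^(-4t)

Coefficient matrix A = [[32, 54], [-18, -31]].
Characteristic polynomial det(A - λI) = λ^2 - λ - 20 = 0.
Eigenvalues λ = 5, -4.
For λ=5: (A-λI) row 1 is [27, 54], so an eigenvector is (2, -1).
For λ=-4: (A-λI) row 1 is [36, 54], so an eigenvector is (3, -2).
General solution: K_1e^(5t)(2,-1) + K_2e^(-4t)(3,-2).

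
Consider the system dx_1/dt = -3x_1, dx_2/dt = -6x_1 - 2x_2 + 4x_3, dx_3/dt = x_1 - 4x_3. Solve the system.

x_1(t) = -K_3e^(-3t), x_2(t) = -2K_1e^(-4t) + K_2e^(-2t) - 2K_3e^(-3t), x_3(t) = K_1e^(-4t) - K_3e^(-3t)

Coefficient matrix A = [[-3, 0, 0], [-6, -2, 4], [1, 0, -4]].
det(A - λI) = 0 gives eigenvalues λ = -4, -2, -3.
For λ=-4: eigenvector (0,-2,1).
For λ=-2: eigenvector (0,1,0).
For λ=-3: eigenvector (-1,-2,-1).
General solution: K_1e^(-4t)(0,-2,1) + K_2e^(-2t)(0,1,0) + K_3e^(-3t)(-1,-2,-1).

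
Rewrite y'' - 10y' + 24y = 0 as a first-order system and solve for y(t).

y(t) = c_1e^(4t) + c_2e^(6t)

Let x_1 = y, x_2 = y'. Then x_1' = x_2 and x_2' = -24x_1 + 10x_2.
A = [[0,1],[-24,10]]; det(A-λI) = λ^2 - 10λ + 24.
Eigenvalues λ = 4, 6 with eigenvectors (1,4), (1,6).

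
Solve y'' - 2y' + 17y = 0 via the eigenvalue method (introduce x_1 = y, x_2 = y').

Let x_1 = y, x_2 = y'. Then x_1' = x_2 and x_2' = -17x_1 + 2x_2.
A = [[0,1],[-17,2]]; det(A-λI) = λ^2 - 2λ + 17.
Eigenvalues λ = 1 ± 4i.

y(t) = C_1e^(t)cos(4t) + C_2e^(t)sin(4t)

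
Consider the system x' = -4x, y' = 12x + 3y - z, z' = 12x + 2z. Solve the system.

x(t) = K_1e^(-4t), y(t) = -2K_1e^(-4t) + K_2e^(3t) + K_3e^(2t), z(t) = -2K_1e^(-4t) + K_3e^(2t)

Coefficient matrix A = [[-4, 0, 0], [12, 3, -1], [12, 0, 2]].
det(A - λI) = 0 gives eigenvalues λ = -4, 3, 2.
For λ=-4: eigenvector (1,-2,-2).
For λ=3: eigenvector (0,1,0).
For λ=2: eigenvector (0,1,1).
General solution: K_1e^(-4t)(1,-2,-2) + K_2e^(3t)(0,1,0) + K_3e^(2t)(0,1,1).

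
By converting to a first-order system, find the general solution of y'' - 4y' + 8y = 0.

y(t) = C_1e^(2t)cos(2t) + C_2e^(2t)sin(2t)

Let x_1 = y, x_2 = y'. Then x_1' = x_2 and x_2' = -8x_1 + 4x_2.
A = [[0,1],[-8,4]]; det(A-λI) = λ^2 - 4λ + 8.
Eigenvalues λ = 2 ± 2i.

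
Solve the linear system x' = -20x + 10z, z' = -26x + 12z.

Coefficient matrix A = [[-20, 10], [-26, 12]].
Characteristic polynomial det(A - λI) = λ^2 + 8λ + 20 = 0.
Eigenvalues λ = -4 ± 2i (complex conjugate pair).
For λ=-4+2i: an eigenvector is (2,3) - i(-1,-2) = (2 + i, 3 + 2i).
A real fundamental pair from Re and Im of e^((-4+2i)t)v: X_1 = e^(-4t)(cos(2t)·(2,3) + sin(2t)·(-1,-2)), X_2 = e^(-4t)(sin(2t)·(2,3) - cos(2t)·(-1,-2)).
General solution: c_1X_1 + c_2X_2.

x(t) = -c_1e^(-4t)sin(2t) + 2c_1e^(-4t)cos(2t) + 2c_2e^(-4t)sin(2t) + c_2e^(-4t)cos(2t), z(t) = -2c_1e^(-4t)sin(2t) + 3c_1e^(-4t)cos(2t) + 3c_2e^(-4t)sin(2t) + 2c_2e^(-4t)cos(2t)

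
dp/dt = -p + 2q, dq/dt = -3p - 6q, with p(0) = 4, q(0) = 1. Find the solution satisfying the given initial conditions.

Coefficient matrix A = [[-1, 2], [-3, -6]].
Characteristic polynomial det(A - λI) = λ^2 + 7λ + 12 = 0.
Eigenvalues λ = -3, -4.
For λ=-3: (A-λI) row 1 is [2, 2], so an eigenvector is (1, -1).
For λ=-4: (A-λI) row 1 is [3, 2], so an eigenvector is (-2, 3).
General solution: c_1e^(-3t)(1,-1) + c_2e^(-4t)(-2,3).
Applying p(0)=4, q(0)=1 gives c_1=14, c_2=5.

p(t) = 14e^(-3t) - 10e^(-4t), q(t) = -14e^(-3t) + 15e^(-4t)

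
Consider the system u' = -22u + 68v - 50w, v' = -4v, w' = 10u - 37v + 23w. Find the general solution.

Coefficient matrix A = [[-22, 68, -50], [0, -4, 0], [10, -37, 23]].
det(A - λI) = 0 gives eigenvalues λ = -2, 3, -4.
For λ=-2: eigenvector (5,0,-2).
For λ=3: eigenvector (-2,0,1).
For λ=-4: eigenvector (1,1,1).
General solution: K_1e^(-2t)(5,0,-2) + K_2e^(3t)(-2,0,1) + K_3e^(-4t)(1,1,1).

u(t) = 5K_1e^(-2t) - 2K_2e^(3t) + K_3e^(-4t), v(t) = K_3e^(-4t), w(t) = -2K_1e^(-2t) + K_2e^(3t) + K_3e^(-4t)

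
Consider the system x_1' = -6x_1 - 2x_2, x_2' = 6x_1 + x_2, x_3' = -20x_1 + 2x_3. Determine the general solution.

Coefficient matrix A = [[-6, -2, 0], [6, 1, 0], [-20, 0, 2]].
det(A - λI) = 0 gives eigenvalues λ = -3, -2, 2.
For λ=-3: eigenvector (2,-3,8).
For λ=-2: eigenvector (1,-2,5).
For λ=2: eigenvector (0,0,1).
General solution: C_1e^(-3t)(2,-3,8) + C_2e^(-2t)(1,-2,5) + C_3e^(2t)(0,0,1).

x_1(t) = 2C_1e^(-3t) + C_2e^(-2t), x_2(t) = -3C_1e^(-3t) - 2C_2e^(-2t), x_3(t) = 8C_1e^(-3t) + 5C_2e^(-2t) + C_3e^(2t)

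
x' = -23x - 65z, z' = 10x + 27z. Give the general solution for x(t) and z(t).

x(t) = 3c_1e^(2t)sin(5t) + 2c_1e^(2t)cos(5t) + 2c_2e^(2t)sin(5t) - 3c_2e^(2t)cos(5t), z(t) = -c_1e^(2t)sin(5t) - c_1e^(2t)cos(5t) - c_2e^(2t)sin(5t) + c_2e^(2t)cos(5t)

Coefficient matrix A = [[-23, -65], [10, 27]].
Characteristic polynomial det(A - λI) = λ^2 - 4λ + 29 = 0.
Eigenvalues λ = 2 ± 5i (complex conjugate pair).
For λ=2+5i: an eigenvector is (2,-1) - i(3,-1) = (2 - 3i, -1 + i).
A real fundamental pair from Re and Im of e^((2+5i)t)v: X_1 = e^(2t)(cos(5t)·(2,-1) + sin(5t)·(3,-1)), X_2 = e^(2t)(sin(5t)·(2,-1) - cos(5t)·(3,-1)).
General solution: c_1X_1 + c_2X_2.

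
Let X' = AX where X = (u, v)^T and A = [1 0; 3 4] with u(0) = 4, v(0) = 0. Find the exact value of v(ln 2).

A = [[1,0],[3,4]]; eigenvalues λ = 4, 1.
Eigenvectors: (0,1) for λ=4, (-1,1) for λ=1.
From the initial condition, c_1 = 4, c_2 = -4.
v(ln 2) = (4)(2^4)(1) + (-4)(2^1)(1) = 56.

56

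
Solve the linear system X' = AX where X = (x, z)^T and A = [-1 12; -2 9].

x(t) = 2c_1e^(5t) + 3c_2e^(3t), z(t) = c_1e^(5t) + c_2e^(3t)

Coefficient matrix A = [[-1, 12], [-2, 9]].
Characteristic polynomial det(A - λI) = λ^2 - 8λ + 15 = 0.
Eigenvalues λ = 5, 3.
For λ=5: (A-λI) row 1 is [-6, 12], so an eigenvector is (2, 1).
For λ=3: (A-λI) row 1 is [-4, 12], so an eigenvector is (3, 1).
General solution: c_1e^(5t)(2,1) + c_2e^(3t)(3,1).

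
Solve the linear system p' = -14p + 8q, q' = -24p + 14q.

p(t) = -C_1e^(2t) - 2C_2e^(-2t), q(t) = -2C_1e^(2t) - 3C_2e^(-2t)

Coefficient matrix A = [[-14, 8], [-24, 14]].
Characteristic polynomial det(A - λI) = λ^2 - 4 = 0.
Eigenvalues λ = 2, -2.
For λ=2: (A-λI) row 1 is [-16, 8], so an eigenvector is (-1, -2).
For λ=-2: (A-λI) row 1 is [-12, 8], so an eigenvector is (-2, -3).
General solution: C_1e^(2t)(-1,-2) + C_2e^(-2t)(-2,-3).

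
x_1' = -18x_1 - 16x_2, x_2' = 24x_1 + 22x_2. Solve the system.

Coefficient matrix A = [[-18, -16], [24, 22]].
Characteristic polynomial det(A - λI) = λ^2 - 4λ - 12 = 0.
Eigenvalues λ = -2, 6.
For λ=-2: (A-λI) row 1 is [-16, -16], so an eigenvector is (1, -1).
For λ=6: (A-λI) row 1 is [-24, -16], so an eigenvector is (-2, 3).
General solution: C_1e^(-2t)(1,-1) + C_2e^(6t)(-2,3).

x_1(t) = C_1e^(-2t) - 2C_2e^(6t), x_2(t) = -C_1e^(-2t) + 3C_2e^(6t)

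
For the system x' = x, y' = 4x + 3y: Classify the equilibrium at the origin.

unstable node

A = [[1,0],[4,3]]; det(A-λI) = λ^2 - 4λ + 3.
λ = 3, 1: both positive.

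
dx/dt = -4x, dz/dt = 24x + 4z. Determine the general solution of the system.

x(t) = -K_2e^(-4t), z(t) = K_1e^(4t) + 3K_2e^(-4t)

Coefficient matrix A = [[-4, 0], [24, 4]].
Characteristic polynomial det(A - λI) = λ^2 - 16 = 0.
Eigenvalues λ = 4, -4.
For λ=4: (A-λI) row 1 is [-8, 0], so an eigenvector is (0, 1).
For λ=-4: (A-λI) row 2 is [24, 8], so an eigenvector is (-1, 3).
General solution: K_1e^(4t)(0,1) + K_2e^(-4t)(-1,3).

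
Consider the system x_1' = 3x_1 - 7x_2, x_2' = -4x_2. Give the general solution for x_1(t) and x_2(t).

Coefficient matrix A = [[3, -7], [0, -4]].
Characteristic polynomial det(A - λI) = λ^2 + λ - 12 = 0.
Eigenvalues λ = 3, -4.
For λ=3: (A-λI) row 1 is [0, -7], so an eigenvector is (-1, 0).
For λ=-4: (A-λI) row 1 is [7, -7], so an eigenvector is (1, 1).
General solution: C_1e^(3t)(-1,0) + C_2e^(-4t)(1,1).

x_1(t) = -C_1e^(3t) + C_2e^(-4t), x_2(t) = C_2e^(-4t)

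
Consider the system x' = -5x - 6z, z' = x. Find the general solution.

x(t) = -3c_1e^(-3t) - 2c_2e^(-2t), z(t) = c_1e^(-3t) + c_2e^(-2t)

Coefficient matrix A = [[-5, -6], [1, 0]].
Characteristic polynomial det(A - λI) = λ^2 + 5λ + 6 = 0.
Eigenvalues λ = -3, -2.
For λ=-3: (A-λI) row 1 is [-2, -6], so an eigenvector is (-3, 1).
For λ=-2: (A-λI) row 1 is [-3, -6], so an eigenvector is (-2, 1).
General solution: c_1e^(-3t)(-3,1) + c_2e^(-2t)(-2,1).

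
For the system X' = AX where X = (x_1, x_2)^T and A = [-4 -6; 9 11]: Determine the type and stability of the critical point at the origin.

unstable node

A = [[-4,-6],[9,11]]; det(A-λI) = λ^2 - 7λ + 10.
λ = 5, 2: both positive.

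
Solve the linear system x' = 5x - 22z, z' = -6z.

Coefficient matrix A = [[5, -22], [0, -6]].
Characteristic polynomial det(A - λI) = λ^2 + λ - 30 = 0.
Eigenvalues λ = 5, -6.
For λ=5: (A-λI) row 1 is [0, -22], so an eigenvector is (-1, 0).
For λ=-6: (A-λI) row 1 is [11, -22], so an eigenvector is (-2, -1).
General solution: C_1e^(5t)(-1,0) + C_2e^(-6t)(-2,-1).

x(t) = -C_1e^(5t) - 2C_2e^(-6t), z(t) = -C_2e^(-6t)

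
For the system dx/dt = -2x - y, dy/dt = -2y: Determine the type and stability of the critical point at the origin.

A = [[-2,-1],[0,-2]]; det(A-λI) = λ^2 + 4λ + 4.
repeated λ = -2 with a single eigenvector.

stable improper node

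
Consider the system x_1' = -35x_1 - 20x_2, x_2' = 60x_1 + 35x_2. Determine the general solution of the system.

x_1(t) = -c_1e^(5t) + 2c_2e^(-5t), x_2(t) = 2c_1e^(5t) - 3c_2e^(-5t)

Coefficient matrix A = [[-35, -20], [60, 35]].
Characteristic polynomial det(A - λI) = λ^2 - 25 = 0.
Eigenvalues λ = 5, -5.
For λ=5: (A-λI) row 1 is [-40, -20], so an eigenvector is (-1, 2).
For λ=-5: (A-λI) row 1 is [-30, -20], so an eigenvector is (2, -3).
General solution: c_1e^(5t)(-1,2) + c_2e^(-5t)(2,-3).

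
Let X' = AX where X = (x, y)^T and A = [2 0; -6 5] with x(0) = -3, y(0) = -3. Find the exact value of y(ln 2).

72

A = [[2,0],[-6,5]]; eigenvalues λ = 5, 2.
Eigenvectors: (0,-1) for λ=5, (1,2) for λ=2.
From the initial condition, c_1 = -3, c_2 = -3.
y(ln 2) = (-3)(2^5)(-1) + (-3)(2^2)(2) = 72.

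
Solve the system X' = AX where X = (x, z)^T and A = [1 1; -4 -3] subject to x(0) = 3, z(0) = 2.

x(t) = 8te^(-t) + 3e^(-t), z(t) = -16te^(-t) + 2e^(-t)

Coefficient matrix A = [[1, 1], [-4, -3]].
Characteristic polynomial det(A - λI) = λ^2 + 2λ + 1 = 0.
Single eigenvalue λ = -1 with algebraic multiplicity 2.
Eigenvector v = (1,-2); generalized eigenvector w with (A-λI)w=v is (-1,3).
General solution: e^(-t)[C_1·v + C_2·(t·v + w)].
Applying x(0)=3, z(0)=2 gives C_1=11, C_2=8.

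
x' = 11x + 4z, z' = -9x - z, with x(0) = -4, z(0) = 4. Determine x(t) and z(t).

x(t) = -8te^(5t) - 4e^(5t), z(t) = 12te^(5t) + 4e^(5t)

Coefficient matrix A = [[11, 4], [-9, -1]].
Characteristic polynomial det(A - λI) = λ^2 - 10λ + 25 = 0.
Single eigenvalue λ = 5 with algebraic multiplicity 2.
Eigenvector v = (-2,3); generalized eigenvector w with (A-λI)w=v is (-1,1).
General solution: e^(5t)[C_1·v + C_2·(t·v + w)].
Applying x(0)=-4, z(0)=4 gives C_1=0, C_2=4.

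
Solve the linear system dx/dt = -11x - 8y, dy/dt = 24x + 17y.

Coefficient matrix A = [[-11, -8], [24, 17]].
Characteristic polynomial det(A - λI) = λ^2 - 6λ + 5 = 0.
Eigenvalues λ = 1, 5.
For λ=1: (A-λI) row 1 is [-12, -8], so an eigenvector is (-2, 3).
For λ=5: (A-λI) row 1 is [-16, -8], so an eigenvector is (-1, 2).
General solution: C_1e^(t)(-2,3) + C_2e^(5t)(-1,2).

x(t) = -2C_1e^(t) - C_2e^(5t), y(t) = 3C_1e^(t) + 2C_2e^(5t)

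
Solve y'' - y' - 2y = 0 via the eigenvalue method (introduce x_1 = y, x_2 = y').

y(t) = K_1e^(2t) + K_2e^(-t)

Let x_1 = y, x_2 = y'. Then x_1' = x_2 and x_2' = 2x_1 + x_2.
A = [[0,1],[2,1]]; det(A-λI) = λ^2 - λ - 2.
Eigenvalues λ = 2, -1 with eigenvectors (1,2), (1,-1).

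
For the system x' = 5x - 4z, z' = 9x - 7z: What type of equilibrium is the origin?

stable improper node

A = [[5,-4],[9,-7]]; det(A-λI) = λ^2 + 2λ + 1.
repeated λ = -1 with a single eigenvector.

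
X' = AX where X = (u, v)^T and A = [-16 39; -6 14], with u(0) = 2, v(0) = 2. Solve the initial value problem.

Coefficient matrix A = [[-16, 39], [-6, 14]].
Characteristic polynomial det(A - λI) = λ^2 + 2λ + 10 = 0.
Eigenvalues λ = -1 ± 3i (complex conjugate pair).
For λ=-1+3i: an eigenvector is (-3,-1) - i(2,1) = (-3 - 2i, -1 - i).
A real fundamental pair from Re and Im of e^((-1+3i)t)v: X_1 = e^(-t)(cos(3t)·(-3,-1) + sin(3t)·(2,1)), X_2 = e^(-t)(sin(3t)·(-3,-1) - cos(3t)·(2,1)).
General solution: C_1X_1 + C_2X_2.
Applying u(0)=2, v(0)=2 gives C_1=2, C_2=-4.

u(t) = 16e^(-t)sin(3t) + 2e^(-t)cos(3t), v(t) = 6e^(-t)sin(3t) + 2e^(-t)cos(3t)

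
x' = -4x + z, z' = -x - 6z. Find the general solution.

x(t) = -C_1e^(-5t) - C_2te^(-5t) + 2C_2e^(-5t), z(t) = C_1e^(-5t) + C_2te^(-5t) - 3C_2e^(-5t)

Coefficient matrix A = [[-4, 1], [-1, -6]].
Characteristic polynomial det(A - λI) = λ^2 + 10λ + 25 = 0.
Single eigenvalue λ = -5 with algebraic multiplicity 2.
Eigenvector v = (-1,1); generalized eigenvector w with (A-λI)w=v is (2,-3).
General solution: e^(-5t)[C_1·v + C_2·(t·v + w)].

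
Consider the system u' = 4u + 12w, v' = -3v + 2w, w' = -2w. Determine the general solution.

u(t) = K_1e^(4t) - 2K_3e^(-2t), v(t) = K_2e^(-3t) + 2K_3e^(-2t), w(t) = K_3e^(-2t)

Coefficient matrix A = [[4, 0, 12], [0, -3, 2], [0, 0, -2]].
det(A - λI) = 0 gives eigenvalues λ = 4, -3, -2.
For λ=4: eigenvector (1,0,0).
For λ=-3: eigenvector (0,1,0).
For λ=-2: eigenvector (-2,2,1).
General solution: K_1e^(4t)(1,0,0) + K_2e^(-3t)(0,1,0) + K_3e^(-2t)(-2,2,1).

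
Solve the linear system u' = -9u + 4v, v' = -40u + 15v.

Coefficient matrix A = [[-9, 4], [-40, 15]].
Characteristic polynomial det(A - λI) = λ^2 - 6λ + 25 = 0.
Eigenvalues λ = 3 ± 4i (complex conjugate pair).
For λ=3+4i: an eigenvector is (0,1) - i(1,3) = (0 - i, 1 - 3i).
A real fundamental pair from Re and Im of e^((3+4i)t)v: X_1 = e^(3t)(cos(4t)·(0,1) + sin(4t)·(1,3)), X_2 = e^(3t)(sin(4t)·(0,1) - cos(4t)·(1,3)).
General solution: K_1X_1 + K_2X_2.

u(t) = K_1e^(3t)sin(4t) - K_2e^(3t)cos(4t), v(t) = 3K_1e^(3t)sin(4t) + K_1e^(3t)cos(4t) + K_2e^(3t)sin(4t) - 3K_2e^(3t)cos(4t)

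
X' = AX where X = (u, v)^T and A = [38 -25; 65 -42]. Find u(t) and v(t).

u(t) = K_1e^(-2t)sin(5t) + 2K_1e^(-2t)cos(5t) + 2K_2e^(-2t)sin(5t) - K_2e^(-2t)cos(5t), v(t) = 2K_1e^(-2t)sin(5t) + 3K_1e^(-2t)cos(5t) + 3K_2e^(-2t)sin(5t) - 2K_2e^(-2t)cos(5t)

Coefficient matrix A = [[38, -25], [65, -42]].
Characteristic polynomial det(A - λI) = λ^2 + 4λ + 29 = 0.
Eigenvalues λ = -2 ± 5i (complex conjugate pair).
For λ=-2+5i: an eigenvector is (2,3) - i(1,2) = (2 - i, 3 - 2i).
A real fundamental pair from Re and Im of e^((-2+5i)t)v: X_1 = e^(-2t)(cos(5t)·(2,3) + sin(5t)·(1,2)), X_2 = e^(-2t)(sin(5t)·(2,3) - cos(5t)·(1,2)).
General solution: K_1X_1 + K_2X_2.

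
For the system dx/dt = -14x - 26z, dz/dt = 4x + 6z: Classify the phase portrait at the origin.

stable spiral

A = [[-14,-26],[4,6]]; det(A-λI) = λ^2 + 8λ + 20.
λ = -4 ± 2i: negative real part.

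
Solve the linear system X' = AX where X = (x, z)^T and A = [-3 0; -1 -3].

Coefficient matrix A = [[-3, 0], [-1, -3]].
Characteristic polynomial det(A - λI) = λ^2 + 6λ + 9 = 0.
Single eigenvalue λ = -3 with algebraic multiplicity 2.
Eigenvector v = (0,-1); generalized eigenvector w with (A-λI)w=v is (1,1).
General solution: e^(-3t)[c_1·v + c_2·(t·v + w)].

x(t) = c_2e^(-3t), z(t) = -c_1e^(-3t) - c_2te^(-3t) + c_2e^(-3t)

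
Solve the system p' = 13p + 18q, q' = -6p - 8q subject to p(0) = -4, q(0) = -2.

Coefficient matrix A = [[13, 18], [-6, -8]].
Characteristic polynomial det(A - λI) = λ^2 - 5λ + 4 = 0.
Eigenvalues λ = 1, 4.
For λ=1: (A-λI) row 1 is [12, 18], so an eigenvector is (-3, 2).
For λ=4: (A-λI) row 1 is [9, 18], so an eigenvector is (2, -1).
General solution: c_1e^(t)(-3,2) + c_2e^(4t)(2,-1).
Applying p(0)=-4, q(0)=-2 gives c_1=-8, c_2=-14.

p(t) = -28e^(4t) + 24e^(t), q(t) = 14e^(4t) - 16e^(t)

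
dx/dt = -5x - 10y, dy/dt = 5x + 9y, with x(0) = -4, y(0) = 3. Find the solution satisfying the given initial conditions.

x(t) = -2e^(2t)sin(t) - 4e^(2t)cos(t), y(t) = e^(2t)sin(t) + 3e^(2t)cos(t)

Coefficient matrix A = [[-5, -10], [5, 9]].
Characteristic polynomial det(A - λI) = λ^2 - 4λ + 5 = 0.
Eigenvalues λ = 2 ± i (complex conjugate pair).
For λ=2+i: an eigenvector is (-1,1) - i(-3,2) = (-1 + 3i, 1 - 2i).
A real fundamental pair from Re and Im of e^((2+i)t)v: X_1 = e^(2t)(cos(t)·(-1,1) + sin(t)·(-3,2)), X_2 = e^(2t)(sin(t)·(-1,1) - cos(t)·(-3,2)).
General solution: C_1X_1 + C_2X_2.
Applying x(0)=-4, y(0)=3 gives C_1=1, C_2=-1.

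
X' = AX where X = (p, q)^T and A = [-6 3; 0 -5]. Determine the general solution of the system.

p(t) = -3C_1e^(-5t) - C_2e^(-6t), q(t) = -C_1e^(-5t)

Coefficient matrix A = [[-6, 3], [0, -5]].
Characteristic polynomial det(A - λI) = λ^2 + 11λ + 30 = 0.
Eigenvalues λ = -5, -6.
For λ=-5: (A-λI) row 1 is [-1, 3], so an eigenvector is (-3, -1).
For λ=-6: (A-λI) row 1 is [0, 3], so an eigenvector is (-1, 0).
General solution: C_1e^(-5t)(-3,-1) + C_2e^(-6t)(-1,0).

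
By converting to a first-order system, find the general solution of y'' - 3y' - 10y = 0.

y(t) = C_1e^(5t) + C_2e^(-2t)

Let x_1 = y, x_2 = y'. Then x_1' = x_2 and x_2' = 10x_1 + 3x_2.
A = [[0,1],[10,3]]; det(A-λI) = λ^2 - 3λ - 10.
Eigenvalues λ = 5, -2 with eigenvectors (1,5), (1,-2).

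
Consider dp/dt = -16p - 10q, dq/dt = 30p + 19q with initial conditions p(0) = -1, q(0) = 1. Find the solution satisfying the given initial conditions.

Coefficient matrix A = [[-16, -10], [30, 19]].
Characteristic polynomial det(A - λI) = λ^2 - 3λ - 4 = 0.
Eigenvalues λ = -1, 4.
For λ=-1: (A-λI) row 1 is [-15, -10], so an eigenvector is (2, -3).
For λ=4: (A-λI) row 1 is [-20, -10], so an eigenvector is (1, -2).
General solution: c_1e^(-t)(2,-3) + c_2e^(4t)(1,-2).
Applying p(0)=-1, q(0)=1 gives c_1=-1, c_2=1.

p(t) = e^(4t) - 2e^(-t), q(t) = -2e^(4t) + 3e^(-t)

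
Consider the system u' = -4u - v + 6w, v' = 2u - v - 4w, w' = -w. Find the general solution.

Coefficient matrix A = [[-4, -1, 6], [2, -1, -4], [0, 0, -1]].
det(A - λI) = 0 gives eigenvalues λ = -3, -1, -2.
For λ=-3: eigenvector (1,-1,0).
For λ=-1: eigenvector (2,0,1).
For λ=-2: eigenvector (-1,2,0).
General solution: C_1e^(-3t)(1,-1,0) + C_2e^(-t)(2,0,1) + C_3e^(-2t)(-1,2,0).

u(t) = C_1e^(-3t) + 2C_2e^(-t) - C_3e^(-2t), v(t) = -C_1e^(-3t) + 2C_3e^(-2t), w(t) = C_2e^(-t)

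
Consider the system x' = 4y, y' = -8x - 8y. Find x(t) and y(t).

Coefficient matrix A = [[0, 4], [-8, -8]].
Characteristic polynomial det(A - λI) = λ^2 + 8λ + 32 = 0.
Eigenvalues λ = -4 ± 4i (complex conjugate pair).
For λ=-4+4i: an eigenvector is (1,-1) - i(0,-1) = (1, -1 + i).
A real fundamental pair from Re and Im of e^((-4+4i)t)v: X_1 = e^(-4t)(cos(4t)·(1,-1) + sin(4t)·(0,-1)), X_2 = e^(-4t)(sin(4t)·(1,-1) - cos(4t)·(0,-1)).
General solution: K_1X_1 + K_2X_2.

x(t) = K_1e^(-4t)cos(4t) + K_2e^(-4t)sin(4t), y(t) = -K_1e^(-4t)sin(4t) - K_1e^(-4t)cos(4t) - K_2e^(-4t)sin(4t) + K_2e^(-4t)cos(4t)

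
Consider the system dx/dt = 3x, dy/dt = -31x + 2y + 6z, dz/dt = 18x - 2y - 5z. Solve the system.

x(t) = C_1e^(3t), y(t) = -7C_1e^(3t) - 3C_2e^(-2t) - 2C_3e^(-t), z(t) = 4C_1e^(3t) + 2C_2e^(-2t) + C_3e^(-t)

Coefficient matrix A = [[3, 0, 0], [-31, 2, 6], [18, -2, -5]].
det(A - λI) = 0 gives eigenvalues λ = 3, -2, -1.
For λ=3: eigenvector (1,-7,4).
For λ=-2: eigenvector (0,-3,2).
For λ=-1: eigenvector (0,-2,1).
General solution: C_1e^(3t)(1,-7,4) + C_2e^(-2t)(0,-3,2) + C_3e^(-t)(0,-2,1).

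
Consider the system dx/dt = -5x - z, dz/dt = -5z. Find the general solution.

x(t) = -C_1e^(-5t) - C_2te^(-5t) + C_2e^(-5t), z(t) = C_2e^(-5t)

Coefficient matrix A = [[-5, -1], [0, -5]].
Characteristic polynomial det(A - λI) = λ^2 + 10λ + 25 = 0.
Single eigenvalue λ = -5 with algebraic multiplicity 2.
Eigenvector v = (-1,0); generalized eigenvector w with (A-λI)w=v is (1,1).
General solution: e^(-5t)[C_1·v + C_2·(t·v + w)].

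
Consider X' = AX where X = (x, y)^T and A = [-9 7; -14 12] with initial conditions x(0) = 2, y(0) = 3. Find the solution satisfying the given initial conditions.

Coefficient matrix A = [[-9, 7], [-14, 12]].
Characteristic polynomial det(A - λI) = λ^2 - 3λ - 10 = 0.
Eigenvalues λ = -2, 5.
For λ=-2: (A-λI) row 1 is [-7, 7], so an eigenvector is (-1, -1).
For λ=5: (A-λI) row 1 is [-14, 7], so an eigenvector is (1, 2).
General solution: C_1e^(-2t)(-1,-1) + C_2e^(5t)(1,2).
Applying x(0)=2, y(0)=3 gives C_1=-1, C_2=1.

x(t) = e^(5t) + e^(-2t), y(t) = 2e^(5t) + e^(-2t)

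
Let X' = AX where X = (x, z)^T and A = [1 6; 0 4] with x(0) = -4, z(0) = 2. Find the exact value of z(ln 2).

32

A = [[1,6],[0,4]]; eigenvalues λ = 4, 1.
Eigenvectors: (2,1) for λ=4, (-1,0) for λ=1.
From the initial condition, c_1 = 2, c_2 = 8.
z(ln 2) = (2)(2^4)(1) + (8)(2^1)(0) = 32.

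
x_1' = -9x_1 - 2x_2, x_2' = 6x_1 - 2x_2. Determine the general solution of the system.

x_1(t) = -2C_1e^(-6t) + C_2e^(-5t), x_2(t) = 3C_1e^(-6t) - 2C_2e^(-5t)

Coefficient matrix A = [[-9, -2], [6, -2]].
Characteristic polynomial det(A - λI) = λ^2 + 11λ + 30 = 0.
Eigenvalues λ = -6, -5.
For λ=-6: (A-λI) row 1 is [-3, -2], so an eigenvector is (-2, 3).
For λ=-5: (A-λI) row 1 is [-4, -2], so an eigenvector is (1, -2).
General solution: C_1e^(-6t)(-2,3) + C_2e^(-5t)(1,-2).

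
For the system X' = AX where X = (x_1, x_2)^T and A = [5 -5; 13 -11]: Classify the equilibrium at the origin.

stable spiral

A = [[5,-5],[13,-11]]; det(A-λI) = λ^2 + 6λ + 10.
λ = -3 ± i: negative real part.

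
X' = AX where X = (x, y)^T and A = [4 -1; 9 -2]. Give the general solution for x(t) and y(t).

Coefficient matrix A = [[4, -1], [9, -2]].
Characteristic polynomial det(A - λI) = λ^2 - 2λ + 1 = 0.
Single eigenvalue λ = 1 with algebraic multiplicity 2.
Eigenvector v = (-1,-3); generalized eigenvector w with (A-λI)w=v is (0,1).
General solution: e^(t)[C_1·v + C_2·(t·v + w)].

x(t) = -C_1e^(t) - C_2te^(t), y(t) = -3C_1e^(t) - 3C_2te^(t) + C_2e^(t)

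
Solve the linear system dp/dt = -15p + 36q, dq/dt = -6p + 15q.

p(t) = -3K_1e^(-3t) - 2K_2e^(3t), q(t) = -K_1e^(-3t) - K_2e^(3t)

Coefficient matrix A = [[-15, 36], [-6, 15]].
Characteristic polynomial det(A - λI) = λ^2 - 9 = 0.
Eigenvalues λ = -3, 3.
For λ=-3: (A-λI) row 1 is [-12, 36], so an eigenvector is (-3, -1).
For λ=3: (A-λI) row 1 is [-18, 36], so an eigenvector is (-2, -1).
General solution: K_1e^(-3t)(-3,-1) + K_2e^(3t)(-2,-1).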